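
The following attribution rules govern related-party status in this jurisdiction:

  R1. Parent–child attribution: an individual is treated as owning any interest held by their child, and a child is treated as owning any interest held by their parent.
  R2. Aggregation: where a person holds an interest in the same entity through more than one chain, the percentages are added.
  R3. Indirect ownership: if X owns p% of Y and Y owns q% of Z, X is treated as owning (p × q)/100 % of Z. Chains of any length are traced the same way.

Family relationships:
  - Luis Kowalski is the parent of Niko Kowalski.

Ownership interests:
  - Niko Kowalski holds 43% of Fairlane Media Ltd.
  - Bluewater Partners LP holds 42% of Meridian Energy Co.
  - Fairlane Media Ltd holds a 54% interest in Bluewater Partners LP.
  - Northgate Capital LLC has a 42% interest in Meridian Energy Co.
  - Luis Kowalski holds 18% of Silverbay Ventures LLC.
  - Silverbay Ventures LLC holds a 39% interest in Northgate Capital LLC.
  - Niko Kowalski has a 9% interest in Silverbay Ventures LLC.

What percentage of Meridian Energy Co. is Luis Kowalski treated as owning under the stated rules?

14.175%

By parent–child attribution (R1), Luis Kowalski is treated as also owning Niko Kowalski's interest in Silverbay Ventures LLC, giving 18% + 9% = 27%.
By parent–child attribution (R1), Luis Kowalski is treated as owning Niko Kowalski's 43% interest in Fairlane Media Ltd.
Chain via Silverbay Ventures LLC → Northgate Capital LLC (R3): 27% × 39% × 42% = 4.4226% of Meridian Energy Co.
Chain via Fairlane Media Ltd → Bluewater Partners LP (R3): 43% × 54% × 42% = 9.7524% of Meridian Energy Co.
Aggregating (R2): 4.4226% + 9.7524% = 14.175%.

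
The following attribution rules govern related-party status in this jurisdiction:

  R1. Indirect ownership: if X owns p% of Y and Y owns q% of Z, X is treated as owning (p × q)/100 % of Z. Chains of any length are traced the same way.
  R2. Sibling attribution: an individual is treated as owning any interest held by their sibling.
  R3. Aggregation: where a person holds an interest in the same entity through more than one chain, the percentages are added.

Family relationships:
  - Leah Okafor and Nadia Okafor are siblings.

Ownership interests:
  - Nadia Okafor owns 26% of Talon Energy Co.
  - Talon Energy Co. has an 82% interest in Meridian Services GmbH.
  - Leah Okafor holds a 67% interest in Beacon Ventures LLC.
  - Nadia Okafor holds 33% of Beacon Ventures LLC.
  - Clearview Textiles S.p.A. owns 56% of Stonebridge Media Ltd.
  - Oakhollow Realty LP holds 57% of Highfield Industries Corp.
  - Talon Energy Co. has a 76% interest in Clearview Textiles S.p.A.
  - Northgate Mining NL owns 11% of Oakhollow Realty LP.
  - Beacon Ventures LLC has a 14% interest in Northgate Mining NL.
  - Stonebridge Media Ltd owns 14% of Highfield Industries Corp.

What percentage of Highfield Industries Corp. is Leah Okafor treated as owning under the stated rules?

2.426984%

By sibling attribution (R2), Leah Okafor is treated as also owning Nadia Okafor's interest in Beacon Ventures LLC, giving 67% + 33% = 100%.
By sibling attribution (R2), Leah Okafor is treated as owning Nadia Okafor's 26% interest in Talon Energy Co.
Chain via Beacon Ventures LLC → Northgate Mining NL → Oakhollow Realty LP (R1): 100% × 14% × 11% × 57% = 0.8778% of Highfield Industries Corp.
Chain via Talon Energy Co. → Clearview Textiles S.p.A. → Stonebridge Media Ltd (R1): 26% × 76% × 56% × 14% = 1.549184% of Highfield Industries Corp.
Aggregating (R3): 0.8778% + 1.549184% = 2.426984%.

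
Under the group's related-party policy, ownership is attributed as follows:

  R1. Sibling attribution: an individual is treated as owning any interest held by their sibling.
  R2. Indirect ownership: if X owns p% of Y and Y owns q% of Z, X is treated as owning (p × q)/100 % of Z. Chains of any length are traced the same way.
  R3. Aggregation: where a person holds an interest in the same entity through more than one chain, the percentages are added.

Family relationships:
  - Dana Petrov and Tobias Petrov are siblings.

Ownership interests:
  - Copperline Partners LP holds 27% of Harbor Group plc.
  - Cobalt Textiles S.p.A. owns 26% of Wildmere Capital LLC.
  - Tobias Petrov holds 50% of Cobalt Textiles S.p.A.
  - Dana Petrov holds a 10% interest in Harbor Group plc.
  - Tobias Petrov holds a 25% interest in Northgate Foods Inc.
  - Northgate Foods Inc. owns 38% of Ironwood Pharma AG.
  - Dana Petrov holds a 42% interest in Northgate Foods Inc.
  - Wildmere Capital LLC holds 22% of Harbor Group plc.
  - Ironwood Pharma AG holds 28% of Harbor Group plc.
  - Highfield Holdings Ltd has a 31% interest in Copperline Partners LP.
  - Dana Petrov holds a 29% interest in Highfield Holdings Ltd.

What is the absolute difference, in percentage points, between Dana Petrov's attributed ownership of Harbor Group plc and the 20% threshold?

By sibling attribution (R1), Dana Petrov is treated as also owning Tobias Petrov's interest in Northgate Foods Inc, giving 42% + 25% = 67%.
By sibling attribution (R1), Dana Petrov is treated as owning Tobias Petrov's 50% interest in Cobalt Textiles S.p.A.
Chain via Highfield Holdings Ltd → Copperline Partners LP (R2): 29% × 31% × 27% = 2.4273% of Harbor Group plc.
Chain via Northgate Foods Inc. → Ironwood Pharma AG (R2): 67% × 38% × 28% = 7.1288% of Harbor Group plc.
Direct interest in Harbor Group plc: 10%.
Chain via Cobalt Textiles S.p.A. → Wildmere Capital LLC (R2): 50% × 26% × 22% = 2.86% of Harbor Group plc.
Aggregating (R3): 2.4273% + 7.1288% + 10% + 2.86% = 22.4161%.
22.4161% exceeds the 20% threshold by 2.4161 percentage points.

2.4161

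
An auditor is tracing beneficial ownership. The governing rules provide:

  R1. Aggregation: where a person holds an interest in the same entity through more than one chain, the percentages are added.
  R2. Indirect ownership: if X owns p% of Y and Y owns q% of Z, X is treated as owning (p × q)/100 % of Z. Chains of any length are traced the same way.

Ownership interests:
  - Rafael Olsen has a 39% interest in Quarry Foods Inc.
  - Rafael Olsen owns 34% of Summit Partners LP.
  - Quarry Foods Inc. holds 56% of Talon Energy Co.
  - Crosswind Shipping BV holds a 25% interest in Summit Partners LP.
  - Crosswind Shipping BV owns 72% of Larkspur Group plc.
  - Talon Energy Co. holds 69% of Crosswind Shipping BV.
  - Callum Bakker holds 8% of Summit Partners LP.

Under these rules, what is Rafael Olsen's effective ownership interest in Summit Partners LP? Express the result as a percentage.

37.7674%

Chain via Quarry Foods Inc. → Talon Energy Co. → Crosswind Shipping BV (R2): 39% × 56% × 69% × 25% = 3.7674% of Summit Partners LP.
Direct interest in Summit Partners LP: 34%.
Aggregating (R1): 3.7674% + 34% = 37.7674%.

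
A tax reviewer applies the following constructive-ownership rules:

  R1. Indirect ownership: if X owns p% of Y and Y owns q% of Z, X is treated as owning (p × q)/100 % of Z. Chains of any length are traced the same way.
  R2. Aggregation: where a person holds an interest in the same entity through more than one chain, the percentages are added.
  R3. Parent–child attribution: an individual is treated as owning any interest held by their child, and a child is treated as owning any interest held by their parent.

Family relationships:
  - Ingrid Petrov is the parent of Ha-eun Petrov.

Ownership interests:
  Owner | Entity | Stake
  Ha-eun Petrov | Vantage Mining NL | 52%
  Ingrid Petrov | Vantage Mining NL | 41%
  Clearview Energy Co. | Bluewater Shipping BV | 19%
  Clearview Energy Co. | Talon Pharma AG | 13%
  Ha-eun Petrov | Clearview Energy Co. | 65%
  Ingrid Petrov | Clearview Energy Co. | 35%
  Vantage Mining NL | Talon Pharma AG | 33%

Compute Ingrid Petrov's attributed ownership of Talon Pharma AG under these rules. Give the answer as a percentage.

By parent–child attribution (R3), Ingrid Petrov is treated as also owning Ha-eun Petrov's interest in Vantage Mining NL, giving 41% + 52% = 93%.
By parent–child attribution (R3), Ingrid Petrov is treated as also owning Ha-eun Petrov's interest in Clearview Energy Co, giving 35% + 65% = 100%.
Chain via Vantage Mining NL (R1): 93% × 33% = 30.69% of Talon Pharma AG.
Chain via Clearview Energy Co. (R1): 100% × 13% = 13% of Talon Pharma AG.
Aggregating (R2): 30.69% + 13% = 43.69%.

43.69%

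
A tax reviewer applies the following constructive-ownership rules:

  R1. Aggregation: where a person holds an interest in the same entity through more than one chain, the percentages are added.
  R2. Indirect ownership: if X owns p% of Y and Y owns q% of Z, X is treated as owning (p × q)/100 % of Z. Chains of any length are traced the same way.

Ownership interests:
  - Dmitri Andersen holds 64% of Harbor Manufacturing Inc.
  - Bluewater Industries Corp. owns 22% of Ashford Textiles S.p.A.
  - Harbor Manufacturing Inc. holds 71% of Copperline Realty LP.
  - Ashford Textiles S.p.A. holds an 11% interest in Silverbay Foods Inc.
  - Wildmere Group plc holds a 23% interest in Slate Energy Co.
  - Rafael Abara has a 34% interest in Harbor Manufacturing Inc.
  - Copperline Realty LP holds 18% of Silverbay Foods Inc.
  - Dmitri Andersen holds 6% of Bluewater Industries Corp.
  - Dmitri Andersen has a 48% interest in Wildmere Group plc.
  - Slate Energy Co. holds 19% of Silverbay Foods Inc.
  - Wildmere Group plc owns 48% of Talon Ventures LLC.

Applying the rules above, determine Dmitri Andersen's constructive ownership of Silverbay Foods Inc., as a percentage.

10.422%

Chain via Harbor Manufacturing Inc. → Copperline Realty LP (R2): 64% × 71% × 18% = 8.1792% of Silverbay Foods Inc.
Chain via Bluewater Industries Corp. → Ashford Textiles S.p.A. (R2): 6% × 22% × 11% = 0.1452% of Silverbay Foods Inc.
Chain via Wildmere Group plc → Slate Energy Co. (R2): 48% × 23% × 19% = 2.0976% of Silverbay Foods Inc.
Aggregating (R1): 8.1792% + 0.1452% + 2.0976% = 10.422%.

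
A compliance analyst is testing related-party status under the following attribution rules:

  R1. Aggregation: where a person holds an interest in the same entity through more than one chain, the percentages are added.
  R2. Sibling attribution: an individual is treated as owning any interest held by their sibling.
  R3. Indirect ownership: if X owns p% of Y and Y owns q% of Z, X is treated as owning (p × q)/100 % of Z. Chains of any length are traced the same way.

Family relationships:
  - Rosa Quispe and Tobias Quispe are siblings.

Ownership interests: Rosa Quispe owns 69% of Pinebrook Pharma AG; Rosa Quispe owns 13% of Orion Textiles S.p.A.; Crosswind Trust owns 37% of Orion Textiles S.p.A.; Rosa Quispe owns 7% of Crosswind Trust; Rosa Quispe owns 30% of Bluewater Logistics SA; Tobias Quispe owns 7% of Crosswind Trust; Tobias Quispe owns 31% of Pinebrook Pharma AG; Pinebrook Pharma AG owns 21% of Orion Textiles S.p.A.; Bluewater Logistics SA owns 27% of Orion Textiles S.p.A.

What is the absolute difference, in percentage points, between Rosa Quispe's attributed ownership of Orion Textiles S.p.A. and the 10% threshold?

37.28

By sibling attribution (R2), Rosa Quispe is treated as also owning Tobias Quispe's interest in Pinebrook Pharma AG, giving 69% + 31% = 100%.
By sibling attribution (R2), Rosa Quispe is treated as also owning Tobias Quispe's interest in Crosswind Trust, giving 7% + 7% = 14%.
Chain via Pinebrook Pharma AG (R3): 100% × 21% = 21% of Orion Textiles S.p.A.
Chain via Crosswind Trust (R3): 14% × 37% = 5.18% of Orion Textiles S.p.A.
Chain via Bluewater Logistics SA (R3): 30% × 27% = 8.1% of Orion Textiles S.p.A.
Direct interest in Orion Textiles S.p.A: 13%.
Aggregating (R1): 21% + 5.18% + 8.1% + 13% = 47.28%.
47.28% exceeds the 10% threshold by 37.28 percentage points.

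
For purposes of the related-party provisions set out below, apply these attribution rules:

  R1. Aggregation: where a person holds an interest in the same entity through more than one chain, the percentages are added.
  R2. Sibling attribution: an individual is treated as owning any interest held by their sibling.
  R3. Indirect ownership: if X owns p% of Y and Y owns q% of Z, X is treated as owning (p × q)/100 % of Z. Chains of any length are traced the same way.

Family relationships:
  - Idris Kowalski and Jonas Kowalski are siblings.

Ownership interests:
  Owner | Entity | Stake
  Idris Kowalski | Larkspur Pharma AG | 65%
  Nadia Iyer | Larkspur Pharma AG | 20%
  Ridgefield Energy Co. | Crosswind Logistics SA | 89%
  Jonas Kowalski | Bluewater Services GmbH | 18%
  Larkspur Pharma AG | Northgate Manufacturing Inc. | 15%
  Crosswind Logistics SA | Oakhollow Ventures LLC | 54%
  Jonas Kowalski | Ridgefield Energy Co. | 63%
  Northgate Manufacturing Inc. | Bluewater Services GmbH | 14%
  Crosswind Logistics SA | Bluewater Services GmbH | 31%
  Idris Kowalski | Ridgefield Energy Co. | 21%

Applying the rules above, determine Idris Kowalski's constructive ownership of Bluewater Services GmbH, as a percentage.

By sibling attribution (R2), Idris Kowalski is treated as also owning Jonas Kowalski's interest in Ridgefield Energy Co, giving 21% + 63% = 84%.
By sibling attribution (R2), Idris Kowalski is treated as owning Jonas Kowalski's 18% interest in Bluewater Services GmbH.
Chain via Larkspur Pharma AG → Northgate Manufacturing Inc. (R3): 65% × 15% × 14% = 1.365% of Bluewater Services GmbH.
Chain via Ridgefield Energy Co. → Crosswind Logistics SA (R3): 84% × 89% × 31% = 23.1756% of Bluewater Services GmbH.
Direct interest in Bluewater Services GmbH: 18%.
Aggregating (R1): 1.365% + 23.1756% + 18% = 42.5406%.

42.5406%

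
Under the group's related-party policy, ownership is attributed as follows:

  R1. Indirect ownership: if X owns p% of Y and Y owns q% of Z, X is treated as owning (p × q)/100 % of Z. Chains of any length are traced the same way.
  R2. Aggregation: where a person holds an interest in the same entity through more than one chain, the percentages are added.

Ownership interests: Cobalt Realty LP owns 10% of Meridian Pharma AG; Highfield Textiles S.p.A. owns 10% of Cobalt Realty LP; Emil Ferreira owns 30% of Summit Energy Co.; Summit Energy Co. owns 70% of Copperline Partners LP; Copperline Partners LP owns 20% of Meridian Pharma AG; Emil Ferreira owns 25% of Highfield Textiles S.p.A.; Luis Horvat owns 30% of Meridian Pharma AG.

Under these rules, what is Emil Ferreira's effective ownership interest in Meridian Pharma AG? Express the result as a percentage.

4.45%

Chain via Summit Energy Co. → Copperline Partners LP (R1): 30% × 70% × 20% = 4.2% of Meridian Pharma AG.
Chain via Highfield Textiles S.p.A. → Cobalt Realty LP (R1): 25% × 10% × 10% = 0.25% of Meridian Pharma AG.
Aggregating (R2): 4.2% + 0.25% = 4.45%.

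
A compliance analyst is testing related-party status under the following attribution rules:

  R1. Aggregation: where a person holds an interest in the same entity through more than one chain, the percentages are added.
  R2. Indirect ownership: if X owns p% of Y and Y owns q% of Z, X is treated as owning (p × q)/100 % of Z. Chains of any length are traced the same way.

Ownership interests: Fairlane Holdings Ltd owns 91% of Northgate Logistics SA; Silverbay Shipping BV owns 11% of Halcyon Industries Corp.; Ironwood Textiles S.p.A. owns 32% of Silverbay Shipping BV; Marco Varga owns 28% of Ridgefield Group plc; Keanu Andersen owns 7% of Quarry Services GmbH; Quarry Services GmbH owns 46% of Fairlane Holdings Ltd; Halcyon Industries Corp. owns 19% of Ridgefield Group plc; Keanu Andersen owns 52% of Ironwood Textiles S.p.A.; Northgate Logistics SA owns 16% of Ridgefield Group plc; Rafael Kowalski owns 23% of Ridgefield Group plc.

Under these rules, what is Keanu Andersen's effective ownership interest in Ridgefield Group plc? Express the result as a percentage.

0.816608%

Chain via Ironwood Textiles S.p.A. → Silverbay Shipping BV → Halcyon Industries Corp. (R2): 52% × 32% × 11% × 19% = 0.347776% of Ridgefield Group plc.
Chain via Quarry Services GmbH → Fairlane Holdings Ltd → Northgate Logistics SA (R2): 7% × 46% × 91% × 16% = 0.468832% of Ridgefield Group plc.
Aggregating (R1): 0.347776% + 0.468832% = 0.816608%.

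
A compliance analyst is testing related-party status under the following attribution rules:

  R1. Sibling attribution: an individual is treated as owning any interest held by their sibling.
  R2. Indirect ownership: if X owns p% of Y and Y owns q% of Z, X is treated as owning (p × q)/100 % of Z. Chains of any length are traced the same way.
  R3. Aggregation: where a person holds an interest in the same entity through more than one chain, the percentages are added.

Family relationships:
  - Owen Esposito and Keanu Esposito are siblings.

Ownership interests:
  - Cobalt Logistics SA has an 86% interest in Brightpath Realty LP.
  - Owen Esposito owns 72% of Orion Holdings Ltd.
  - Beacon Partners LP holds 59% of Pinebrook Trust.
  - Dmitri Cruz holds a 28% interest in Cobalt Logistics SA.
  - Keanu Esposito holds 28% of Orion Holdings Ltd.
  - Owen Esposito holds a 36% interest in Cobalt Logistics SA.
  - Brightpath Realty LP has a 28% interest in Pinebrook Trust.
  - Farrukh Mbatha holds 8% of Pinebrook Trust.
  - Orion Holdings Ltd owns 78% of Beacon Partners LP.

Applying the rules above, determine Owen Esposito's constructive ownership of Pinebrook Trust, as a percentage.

By sibling attribution (R1), Owen Esposito is treated as also owning Keanu Esposito's interest in Orion Holdings Ltd, giving 72% + 28% = 100%.
Chain via Orion Holdings Ltd → Beacon Partners LP (R2): 100% × 78% × 59% = 46.02% of Pinebrook Trust.
Chain via Cobalt Logistics SA → Brightpath Realty LP (R2): 36% × 86% × 28% = 8.6688% of Pinebrook Trust.
Aggregating (R3): 46.02% + 8.6688% = 54.6888%.

54.6888%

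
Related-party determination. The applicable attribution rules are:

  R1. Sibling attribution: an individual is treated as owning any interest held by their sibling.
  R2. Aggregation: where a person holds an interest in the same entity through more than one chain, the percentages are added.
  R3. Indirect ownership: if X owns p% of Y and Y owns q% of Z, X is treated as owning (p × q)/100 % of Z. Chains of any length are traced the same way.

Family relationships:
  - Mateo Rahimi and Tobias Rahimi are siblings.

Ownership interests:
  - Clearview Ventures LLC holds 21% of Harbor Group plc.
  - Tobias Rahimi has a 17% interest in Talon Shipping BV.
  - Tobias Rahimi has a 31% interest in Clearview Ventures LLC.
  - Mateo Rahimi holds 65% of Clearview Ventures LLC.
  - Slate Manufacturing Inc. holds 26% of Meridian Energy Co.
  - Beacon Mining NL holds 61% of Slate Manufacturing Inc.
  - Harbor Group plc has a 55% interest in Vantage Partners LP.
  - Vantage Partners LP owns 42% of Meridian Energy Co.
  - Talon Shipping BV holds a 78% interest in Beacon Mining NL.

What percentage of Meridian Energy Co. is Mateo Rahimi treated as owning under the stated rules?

6.759996%

By sibling attribution (R1), Mateo Rahimi is treated as also owning Tobias Rahimi's interest in Clearview Ventures LLC, giving 65% + 31% = 96%.
By sibling attribution (R1), Mateo Rahimi is treated as owning Tobias Rahimi's 17% interest in Talon Shipping BV.
Chain via Clearview Ventures LLC → Harbor Group plc → Vantage Partners LP (R3): 96% × 21% × 55% × 42% = 4.65696% of Meridian Energy Co.
Chain via Talon Shipping BV → Beacon Mining NL → Slate Manufacturing Inc. (R3): 17% × 78% × 61% × 26% = 2.103036% of Meridian Energy Co.
Aggregating (R2): 4.65696% + 2.103036% = 6.759996%.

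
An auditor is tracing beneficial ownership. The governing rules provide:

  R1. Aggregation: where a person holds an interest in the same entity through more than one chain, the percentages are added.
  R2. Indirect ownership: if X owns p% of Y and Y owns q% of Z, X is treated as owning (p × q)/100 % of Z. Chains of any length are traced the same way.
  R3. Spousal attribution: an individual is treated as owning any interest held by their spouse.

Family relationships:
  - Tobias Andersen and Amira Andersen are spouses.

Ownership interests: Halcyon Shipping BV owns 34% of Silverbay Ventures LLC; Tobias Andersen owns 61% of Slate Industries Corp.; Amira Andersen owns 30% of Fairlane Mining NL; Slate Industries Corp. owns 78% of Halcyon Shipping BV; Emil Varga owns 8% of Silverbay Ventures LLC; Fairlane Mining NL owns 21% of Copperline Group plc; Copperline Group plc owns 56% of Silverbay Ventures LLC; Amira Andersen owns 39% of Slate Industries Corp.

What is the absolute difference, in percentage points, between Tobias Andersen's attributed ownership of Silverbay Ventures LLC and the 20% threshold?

By spousal attribution (R3), Tobias Andersen is treated as also owning Amira Andersen's interest in Slate Industries Corp, giving 61% + 39% = 100%.
By spousal attribution (R3), Tobias Andersen is treated as owning Amira Andersen's 30% interest in Fairlane Mining NL.
Chain via Slate Industries Corp. → Halcyon Shipping BV (R2): 100% × 78% × 34% = 26.52% of Silverbay Ventures LLC.
Chain via Fairlane Mining NL → Copperline Group plc (R2): 30% × 21% × 56% = 3.528% of Silverbay Ventures LLC.
Aggregating (R1): 26.52% + 3.528% = 30.048%.
30.048% exceeds the 20% threshold by 10.048 percentage points.

10.048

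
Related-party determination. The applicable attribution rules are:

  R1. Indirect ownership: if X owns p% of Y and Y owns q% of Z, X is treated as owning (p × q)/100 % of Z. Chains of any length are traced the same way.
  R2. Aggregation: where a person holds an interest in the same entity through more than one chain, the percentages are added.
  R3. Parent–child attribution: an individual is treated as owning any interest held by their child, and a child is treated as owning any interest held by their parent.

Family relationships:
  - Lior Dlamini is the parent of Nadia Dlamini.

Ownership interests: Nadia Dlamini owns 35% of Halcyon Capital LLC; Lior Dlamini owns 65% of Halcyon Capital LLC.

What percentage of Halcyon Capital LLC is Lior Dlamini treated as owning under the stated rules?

100%

By parent–child attribution (R3), Lior Dlamini is treated as also owning Nadia Dlamini's interest in Halcyon Capital LLC, giving 65% + 35% = 100%.
Direct interest in Halcyon Capital LLC: 100%.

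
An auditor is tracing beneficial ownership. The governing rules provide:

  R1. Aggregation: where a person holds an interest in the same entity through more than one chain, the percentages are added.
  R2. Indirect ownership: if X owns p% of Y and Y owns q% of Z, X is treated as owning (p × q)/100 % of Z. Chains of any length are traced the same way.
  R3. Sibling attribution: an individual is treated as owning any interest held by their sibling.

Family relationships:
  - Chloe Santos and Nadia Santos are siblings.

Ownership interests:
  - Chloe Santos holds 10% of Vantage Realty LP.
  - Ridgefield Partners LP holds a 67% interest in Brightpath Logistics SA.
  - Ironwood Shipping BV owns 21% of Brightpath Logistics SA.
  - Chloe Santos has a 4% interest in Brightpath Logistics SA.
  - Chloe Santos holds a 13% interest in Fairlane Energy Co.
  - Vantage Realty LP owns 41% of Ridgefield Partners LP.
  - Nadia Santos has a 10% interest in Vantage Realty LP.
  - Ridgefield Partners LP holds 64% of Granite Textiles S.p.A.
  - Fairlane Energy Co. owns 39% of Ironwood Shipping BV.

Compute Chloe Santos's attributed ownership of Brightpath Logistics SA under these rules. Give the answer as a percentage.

By sibling attribution (R3), Chloe Santos is treated as also owning Nadia Santos's interest in Vantage Realty LP, giving 10% + 10% = 20%.
Chain via Fairlane Energy Co. → Ironwood Shipping BV (R2): 13% × 39% × 21% = 1.0647% of Brightpath Logistics SA.
Chain via Vantage Realty LP → Ridgefield Partners LP (R2): 20% × 41% × 67% = 5.494% of Brightpath Logistics SA.
Direct interest in Brightpath Logistics SA: 4%.
Aggregating (R1): 1.0647% + 5.494% + 4% = 10.5587%.

10.5587%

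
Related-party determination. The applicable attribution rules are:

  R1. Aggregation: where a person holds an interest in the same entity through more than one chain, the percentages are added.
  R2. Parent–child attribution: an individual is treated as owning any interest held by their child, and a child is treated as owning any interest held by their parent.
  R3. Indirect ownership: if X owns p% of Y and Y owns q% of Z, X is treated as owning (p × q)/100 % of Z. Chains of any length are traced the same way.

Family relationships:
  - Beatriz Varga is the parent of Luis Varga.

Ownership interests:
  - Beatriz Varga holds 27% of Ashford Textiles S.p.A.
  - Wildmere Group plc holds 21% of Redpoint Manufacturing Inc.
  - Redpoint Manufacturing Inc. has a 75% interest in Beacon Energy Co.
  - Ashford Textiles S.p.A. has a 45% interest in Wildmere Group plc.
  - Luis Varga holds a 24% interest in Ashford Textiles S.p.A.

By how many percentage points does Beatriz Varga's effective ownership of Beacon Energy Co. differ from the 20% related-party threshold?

By parent–child attribution (R2), Beatriz Varga is treated as also owning Luis Varga's interest in Ashford Textiles S.p.A, giving 27% + 24% = 51%.
Chain via Ashford Textiles S.p.A. → Wildmere Group plc → Redpoint Manufacturing Inc. (R3): 51% × 45% × 21% × 75% = 3.614625% of Beacon Energy Co.
3.614625% falls short of the 20% threshold by 16.385375 percentage points.

16.385375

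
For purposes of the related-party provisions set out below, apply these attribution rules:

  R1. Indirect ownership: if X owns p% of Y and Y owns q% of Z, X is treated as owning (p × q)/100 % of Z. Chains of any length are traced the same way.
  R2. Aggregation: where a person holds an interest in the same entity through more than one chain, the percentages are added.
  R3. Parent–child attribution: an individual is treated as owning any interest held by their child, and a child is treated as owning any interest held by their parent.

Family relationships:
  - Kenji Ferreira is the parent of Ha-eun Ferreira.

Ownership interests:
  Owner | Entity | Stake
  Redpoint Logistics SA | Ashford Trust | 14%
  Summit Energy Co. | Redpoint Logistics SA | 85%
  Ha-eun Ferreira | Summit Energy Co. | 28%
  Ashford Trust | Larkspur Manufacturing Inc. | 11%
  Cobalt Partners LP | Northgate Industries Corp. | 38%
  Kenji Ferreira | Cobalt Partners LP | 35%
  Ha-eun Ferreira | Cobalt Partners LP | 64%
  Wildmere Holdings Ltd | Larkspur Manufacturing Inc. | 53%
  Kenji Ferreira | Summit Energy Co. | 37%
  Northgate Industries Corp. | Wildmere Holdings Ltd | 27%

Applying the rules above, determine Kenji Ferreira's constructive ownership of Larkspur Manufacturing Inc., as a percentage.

By parent–child attribution (R3), Kenji Ferreira is treated as also owning Ha-eun Ferreira's interest in Cobalt Partners LP, giving 35% + 64% = 99%.
By parent–child attribution (R3), Kenji Ferreira is treated as also owning Ha-eun Ferreira's interest in Summit Energy Co, giving 37% + 28% = 65%.
Chain via Cobalt Partners LP → Northgate Industries Corp. → Wildmere Holdings Ltd (R1): 99% × 38% × 27% × 53% = 5.383422% of Larkspur Manufacturing Inc.
Chain via Summit Energy Co. → Redpoint Logistics SA → Ashford Trust (R1): 65% × 85% × 14% × 11% = 0.85085% of Larkspur Manufacturing Inc.
Aggregating (R2): 5.383422% + 0.85085% = 6.234272%.

6.234272%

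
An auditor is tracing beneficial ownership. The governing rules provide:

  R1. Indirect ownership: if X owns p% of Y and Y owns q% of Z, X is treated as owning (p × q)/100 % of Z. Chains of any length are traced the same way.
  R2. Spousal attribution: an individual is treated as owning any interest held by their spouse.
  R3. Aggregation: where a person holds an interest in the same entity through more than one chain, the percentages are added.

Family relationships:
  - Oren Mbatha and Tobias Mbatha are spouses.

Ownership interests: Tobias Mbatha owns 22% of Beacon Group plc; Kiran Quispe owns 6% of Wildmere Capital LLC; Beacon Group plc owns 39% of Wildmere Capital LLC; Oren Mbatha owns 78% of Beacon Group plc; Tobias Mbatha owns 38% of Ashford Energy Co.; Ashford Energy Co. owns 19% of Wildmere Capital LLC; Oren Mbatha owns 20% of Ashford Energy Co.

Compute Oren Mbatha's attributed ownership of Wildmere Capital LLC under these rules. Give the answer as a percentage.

By spousal attribution (R2), Oren Mbatha is treated as also owning Tobias Mbatha's interest in Beacon Group plc, giving 78% + 22% = 100%.
By spousal attribution (R2), Oren Mbatha is treated as also owning Tobias Mbatha's interest in Ashford Energy Co, giving 20% + 38% = 58%.
Chain via Beacon Group plc (R1): 100% × 39% = 39% of Wildmere Capital LLC.
Chain via Ashford Energy Co. (R1): 58% × 19% = 11.02% of Wildmere Capital LLC.
Aggregating (R3): 39% + 11.02% = 50.02%.

50.02%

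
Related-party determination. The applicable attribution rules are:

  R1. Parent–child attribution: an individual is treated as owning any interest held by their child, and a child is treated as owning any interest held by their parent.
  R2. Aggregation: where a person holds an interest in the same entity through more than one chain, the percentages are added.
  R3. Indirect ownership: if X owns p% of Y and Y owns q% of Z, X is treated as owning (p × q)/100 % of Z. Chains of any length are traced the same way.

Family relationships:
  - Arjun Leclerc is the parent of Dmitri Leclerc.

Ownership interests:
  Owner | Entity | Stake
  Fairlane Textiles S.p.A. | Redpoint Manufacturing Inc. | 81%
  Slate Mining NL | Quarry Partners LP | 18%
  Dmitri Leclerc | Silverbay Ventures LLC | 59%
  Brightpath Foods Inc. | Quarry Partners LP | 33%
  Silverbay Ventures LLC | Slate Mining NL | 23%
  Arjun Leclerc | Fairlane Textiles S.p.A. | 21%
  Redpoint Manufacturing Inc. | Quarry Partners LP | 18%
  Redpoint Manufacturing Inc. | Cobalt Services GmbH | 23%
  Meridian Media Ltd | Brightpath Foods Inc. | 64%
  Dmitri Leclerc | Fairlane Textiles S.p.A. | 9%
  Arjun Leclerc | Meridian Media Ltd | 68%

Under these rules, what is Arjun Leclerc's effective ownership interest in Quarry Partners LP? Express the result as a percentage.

21.1782%

By parent–child attribution (R1), Arjun Leclerc is treated as also owning Dmitri Leclerc's interest in Fairlane Textiles S.p.A, giving 21% + 9% = 30%.
By parent–child attribution (R1), Arjun Leclerc is treated as owning Dmitri Leclerc's 59% interest in Silverbay Ventures LLC.
Chain via Fairlane Textiles S.p.A. → Redpoint Manufacturing Inc. (R3): 30% × 81% × 18% = 4.374% of Quarry Partners LP.
Chain via Meridian Media Ltd → Brightpath Foods Inc. (R3): 68% × 64% × 33% = 14.3616% of Quarry Partners LP.
Chain via Silverbay Ventures LLC → Slate Mining NL (R3): 59% × 23% × 18% = 2.4426% of Quarry Partners LP.
Aggregating (R2): 4.374% + 14.3616% + 2.4426% = 21.1782%.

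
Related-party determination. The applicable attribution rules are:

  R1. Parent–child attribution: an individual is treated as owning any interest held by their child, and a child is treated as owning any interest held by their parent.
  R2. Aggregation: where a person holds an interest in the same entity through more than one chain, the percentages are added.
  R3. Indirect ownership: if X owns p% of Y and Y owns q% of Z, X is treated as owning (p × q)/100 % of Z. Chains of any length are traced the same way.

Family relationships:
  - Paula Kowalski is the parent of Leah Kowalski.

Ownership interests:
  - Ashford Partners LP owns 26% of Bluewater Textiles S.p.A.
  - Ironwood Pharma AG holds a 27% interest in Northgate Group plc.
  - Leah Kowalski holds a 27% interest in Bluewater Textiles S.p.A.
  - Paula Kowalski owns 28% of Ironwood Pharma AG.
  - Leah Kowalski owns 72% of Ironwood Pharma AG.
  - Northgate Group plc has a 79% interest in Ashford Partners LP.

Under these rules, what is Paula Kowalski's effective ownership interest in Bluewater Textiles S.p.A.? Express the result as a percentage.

By parent–child attribution (R1), Paula Kowalski is treated as also owning Leah Kowalski's interest in Ironwood Pharma AG, giving 28% + 72% = 100%.
By parent–child attribution (R1), Paula Kowalski is treated as owning Leah Kowalski's 27% interest in Bluewater Textiles S.p.A.
Chain via Ironwood Pharma AG → Northgate Group plc → Ashford Partners LP (R3): 100% × 27% × 79% × 26% = 5.5458% of Bluewater Textiles S.p.A.
Direct interest in Bluewater Textiles S.p.A: 27%.
Aggregating (R2): 5.5458% + 27% = 32.5458%.

32.5458%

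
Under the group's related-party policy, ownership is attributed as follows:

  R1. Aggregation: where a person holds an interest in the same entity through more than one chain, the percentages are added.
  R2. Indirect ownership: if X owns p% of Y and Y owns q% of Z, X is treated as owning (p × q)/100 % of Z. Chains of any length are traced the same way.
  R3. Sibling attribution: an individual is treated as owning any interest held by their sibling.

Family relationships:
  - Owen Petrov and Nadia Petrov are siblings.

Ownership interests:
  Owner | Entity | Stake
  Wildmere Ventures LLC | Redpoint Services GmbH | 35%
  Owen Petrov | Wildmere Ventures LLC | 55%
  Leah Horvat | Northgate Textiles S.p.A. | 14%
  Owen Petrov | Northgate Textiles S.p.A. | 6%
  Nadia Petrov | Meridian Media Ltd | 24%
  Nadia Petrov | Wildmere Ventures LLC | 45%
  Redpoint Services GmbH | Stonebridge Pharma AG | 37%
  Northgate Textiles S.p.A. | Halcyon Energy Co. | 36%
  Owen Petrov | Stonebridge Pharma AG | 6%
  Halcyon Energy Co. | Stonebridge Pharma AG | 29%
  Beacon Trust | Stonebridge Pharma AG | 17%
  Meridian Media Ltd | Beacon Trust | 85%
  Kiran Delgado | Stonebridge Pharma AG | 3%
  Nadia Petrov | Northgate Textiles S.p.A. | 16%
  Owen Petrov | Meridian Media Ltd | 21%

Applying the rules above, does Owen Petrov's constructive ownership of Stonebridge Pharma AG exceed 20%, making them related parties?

Yes

By sibling attribution (R3), Owen Petrov is treated as also owning Nadia Petrov's interest in Wildmere Ventures LLC, giving 55% + 45% = 100%.
By sibling attribution (R3), Owen Petrov is treated as also owning Nadia Petrov's interest in Meridian Media Ltd, giving 21% + 24% = 45%.
By sibling attribution (R3), Owen Petrov is treated as also owning Nadia Petrov's interest in Northgate Textiles S.p.A, giving 6% + 16% = 22%.
Chain via Wildmere Ventures LLC → Redpoint Services GmbH (R2): 100% × 35% × 37% = 12.95% of Stonebridge Pharma AG.
Chain via Meridian Media Ltd → Beacon Trust (R2): 45% × 85% × 17% = 6.5025% of Stonebridge Pharma AG.
Chain via Northgate Textiles S.p.A. → Halcyon Energy Co. (R2): 22% × 36% × 29% = 2.2968% of Stonebridge Pharma AG.
Direct interest in Stonebridge Pharma AG: 6%.
Aggregating (R1): 12.95% + 6.5025% + 2.2968% + 6% = 27.7493%.
27.7493% exceeds the 20% threshold, so Owen is a related party to Stonebridge Pharma AG.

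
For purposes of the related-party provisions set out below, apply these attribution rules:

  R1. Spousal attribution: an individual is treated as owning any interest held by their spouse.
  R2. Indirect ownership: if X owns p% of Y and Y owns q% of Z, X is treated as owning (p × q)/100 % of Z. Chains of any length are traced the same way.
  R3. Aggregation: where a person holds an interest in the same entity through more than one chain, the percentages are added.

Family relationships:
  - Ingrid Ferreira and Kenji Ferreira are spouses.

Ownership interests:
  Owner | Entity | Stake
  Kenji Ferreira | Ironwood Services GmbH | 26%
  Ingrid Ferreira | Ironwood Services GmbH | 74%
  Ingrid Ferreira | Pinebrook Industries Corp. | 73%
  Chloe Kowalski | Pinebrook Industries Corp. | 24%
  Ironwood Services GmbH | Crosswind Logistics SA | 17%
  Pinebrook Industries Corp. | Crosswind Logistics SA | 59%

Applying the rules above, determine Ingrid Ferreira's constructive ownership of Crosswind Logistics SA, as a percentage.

By spousal attribution (R1), Ingrid Ferreira is treated as also owning Kenji Ferreira's interest in Ironwood Services GmbH, giving 74% + 26% = 100%.
Chain via Pinebrook Industries Corp. (R2): 73% × 59% = 43.07% of Crosswind Logistics SA.
Chain via Ironwood Services GmbH (R2): 100% × 17% = 17% of Crosswind Logistics SA.
Aggregating (R3): 43.07% + 17% = 60.07%.

60.07%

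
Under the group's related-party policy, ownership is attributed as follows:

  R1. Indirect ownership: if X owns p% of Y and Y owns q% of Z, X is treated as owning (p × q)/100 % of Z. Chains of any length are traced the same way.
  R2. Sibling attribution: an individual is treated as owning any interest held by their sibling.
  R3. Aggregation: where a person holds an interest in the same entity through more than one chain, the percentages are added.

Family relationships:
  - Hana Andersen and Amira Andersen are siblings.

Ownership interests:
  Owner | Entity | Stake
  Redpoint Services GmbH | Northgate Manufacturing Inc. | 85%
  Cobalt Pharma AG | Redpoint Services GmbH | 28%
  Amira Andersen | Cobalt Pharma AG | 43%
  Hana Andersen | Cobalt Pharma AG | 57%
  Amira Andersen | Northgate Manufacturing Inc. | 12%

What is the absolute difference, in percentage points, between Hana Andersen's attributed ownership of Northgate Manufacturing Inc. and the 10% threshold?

By sibling attribution (R2), Hana Andersen is treated as also owning Amira Andersen's interest in Cobalt Pharma AG, giving 57% + 43% = 100%.
By sibling attribution (R2), Hana Andersen is treated as owning Amira Andersen's 12% interest in Northgate Manufacturing Inc.
Chain via Cobalt Pharma AG → Redpoint Services GmbH (R1): 100% × 28% × 85% = 23.8% of Northgate Manufacturing Inc.
Direct interest in Northgate Manufacturing Inc: 12%.
Aggregating (R3): 23.8% + 12% = 35.8%.
35.8% exceeds the 10% threshold by 25.8 percentage points.

25.8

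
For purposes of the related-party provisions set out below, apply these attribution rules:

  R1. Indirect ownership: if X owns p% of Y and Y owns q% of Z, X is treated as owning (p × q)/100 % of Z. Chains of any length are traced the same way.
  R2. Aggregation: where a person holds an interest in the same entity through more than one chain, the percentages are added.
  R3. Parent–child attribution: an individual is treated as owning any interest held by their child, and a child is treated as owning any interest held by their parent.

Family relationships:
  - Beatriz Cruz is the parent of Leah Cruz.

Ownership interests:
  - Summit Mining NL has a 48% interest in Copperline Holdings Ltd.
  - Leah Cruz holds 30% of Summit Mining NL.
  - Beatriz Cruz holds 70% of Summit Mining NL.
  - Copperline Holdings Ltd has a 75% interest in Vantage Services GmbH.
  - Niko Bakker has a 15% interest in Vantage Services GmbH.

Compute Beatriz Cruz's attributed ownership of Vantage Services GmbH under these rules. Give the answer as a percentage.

By parent–child attribution (R3), Beatriz Cruz is treated as also owning Leah Cruz's interest in Summit Mining NL, giving 70% + 30% = 100%.
Chain via Summit Mining NL → Copperline Holdings Ltd (R1): 100% × 48% × 75% = 36% of Vantage Services GmbH.

36%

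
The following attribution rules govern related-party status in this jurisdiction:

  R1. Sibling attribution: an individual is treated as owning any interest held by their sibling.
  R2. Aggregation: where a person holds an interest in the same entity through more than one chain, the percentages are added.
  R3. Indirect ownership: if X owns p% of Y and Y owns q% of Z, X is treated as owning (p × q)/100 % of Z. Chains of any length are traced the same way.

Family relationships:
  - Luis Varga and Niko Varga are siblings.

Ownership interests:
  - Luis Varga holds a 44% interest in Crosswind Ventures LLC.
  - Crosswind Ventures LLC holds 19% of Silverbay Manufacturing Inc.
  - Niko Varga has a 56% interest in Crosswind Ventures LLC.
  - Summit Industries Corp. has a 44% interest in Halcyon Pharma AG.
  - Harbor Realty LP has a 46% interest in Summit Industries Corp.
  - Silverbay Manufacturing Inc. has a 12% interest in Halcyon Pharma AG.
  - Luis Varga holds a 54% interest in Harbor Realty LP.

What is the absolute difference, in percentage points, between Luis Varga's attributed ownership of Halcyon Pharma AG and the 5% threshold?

8.2096

By sibling attribution (R1), Luis Varga is treated as also owning Niko Varga's interest in Crosswind Ventures LLC, giving 44% + 56% = 100%.
Chain via Harbor Realty LP → Summit Industries Corp. (R3): 54% × 46% × 44% = 10.9296% of Halcyon Pharma AG.
Chain via Crosswind Ventures LLC → Silverbay Manufacturing Inc. (R3): 100% × 19% × 12% = 2.28% of Halcyon Pharma AG.
Aggregating (R2): 10.9296% + 2.28% = 13.2096%.
13.2096% exceeds the 5% threshold by 8.2096 percentage points.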